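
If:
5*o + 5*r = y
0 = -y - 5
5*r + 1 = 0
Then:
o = -4/5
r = -1/5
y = -5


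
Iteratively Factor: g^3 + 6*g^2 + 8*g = (g)*(g^2 + 6*g + 8) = g*(g + 2)*(g + 4)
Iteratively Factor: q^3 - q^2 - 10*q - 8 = (q + 1)*(q^2 - 2*q - 8) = (q + 1)*(q + 2)*(q - 4)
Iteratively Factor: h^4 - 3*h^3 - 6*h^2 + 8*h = (h + 2)*(h^3 - 5*h^2 + 4*h) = h*(h + 2)*(h^2 - 5*h + 4) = h*(h - 4)*(h + 2)*(h - 1)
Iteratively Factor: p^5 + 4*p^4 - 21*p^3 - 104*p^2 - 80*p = (p)*(p^4 + 4*p^3 - 21*p^2 - 104*p - 80) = p*(p - 5)*(p^3 + 9*p^2 + 24*p + 16) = p*(p - 5)*(p + 4)*(p^2 + 5*p + 4) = p*(p - 5)*(p + 1)*(p + 4)*(p + 4)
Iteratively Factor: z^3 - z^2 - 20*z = (z + 4)*(z^2 - 5*z) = z*(z + 4)*(z - 5)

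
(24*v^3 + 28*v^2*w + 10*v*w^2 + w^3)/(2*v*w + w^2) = 12*v^2/w + 8*v + w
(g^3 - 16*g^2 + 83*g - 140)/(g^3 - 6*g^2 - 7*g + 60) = (g - 7)/(g + 3)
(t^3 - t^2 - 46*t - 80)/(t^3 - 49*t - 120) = (t + 2)/(t + 3)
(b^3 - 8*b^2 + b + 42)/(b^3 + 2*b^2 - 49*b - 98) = (b - 3)/(b + 7)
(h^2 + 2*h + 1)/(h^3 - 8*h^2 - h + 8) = (h + 1)/(h^2 - 9*h + 8)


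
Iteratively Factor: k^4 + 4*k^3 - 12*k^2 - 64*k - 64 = (k + 4)*(k^3 - 12*k - 16) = (k + 2)*(k + 4)*(k^2 - 2*k - 8) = (k + 2)^2*(k + 4)*(k - 4)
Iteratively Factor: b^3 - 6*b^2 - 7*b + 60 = (b - 5)*(b^2 - b - 12) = (b - 5)*(b - 4)*(b + 3)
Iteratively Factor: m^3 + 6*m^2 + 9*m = (m + 3)*(m^2 + 3*m) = (m + 3)^2*(m)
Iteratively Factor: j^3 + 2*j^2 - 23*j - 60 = (j - 5)*(j^2 + 7*j + 12) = (j - 5)*(j + 4)*(j + 3)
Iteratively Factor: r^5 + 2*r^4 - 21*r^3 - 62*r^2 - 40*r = (r - 5)*(r^4 + 7*r^3 + 14*r^2 + 8*r) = (r - 5)*(r + 2)*(r^3 + 5*r^2 + 4*r) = r*(r - 5)*(r + 2)*(r^2 + 5*r + 4) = r*(r - 5)*(r + 2)*(r + 4)*(r + 1)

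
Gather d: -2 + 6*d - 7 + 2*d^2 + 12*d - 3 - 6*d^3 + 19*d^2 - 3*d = -6*d^3 + 21*d^2 + 15*d - 12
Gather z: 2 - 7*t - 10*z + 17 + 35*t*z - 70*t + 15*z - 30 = -77*t + z*(35*t + 5) - 11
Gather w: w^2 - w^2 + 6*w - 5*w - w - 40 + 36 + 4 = 0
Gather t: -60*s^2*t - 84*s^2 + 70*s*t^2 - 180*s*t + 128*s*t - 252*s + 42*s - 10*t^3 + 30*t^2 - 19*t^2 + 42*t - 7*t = -84*s^2 - 210*s - 10*t^3 + t^2*(70*s + 11) + t*(-60*s^2 - 52*s + 35)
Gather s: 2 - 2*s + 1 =3 - 2*s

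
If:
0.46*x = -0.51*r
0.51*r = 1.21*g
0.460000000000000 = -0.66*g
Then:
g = -0.70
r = -1.65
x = 1.83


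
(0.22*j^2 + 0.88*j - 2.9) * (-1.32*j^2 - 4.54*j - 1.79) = -0.2904*j^4 - 2.1604*j^3 - 0.561*j^2 + 11.5908*j + 5.191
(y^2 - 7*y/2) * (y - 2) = y^3 - 11*y^2/2 + 7*y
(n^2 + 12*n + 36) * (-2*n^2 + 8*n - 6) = -2*n^4 - 16*n^3 + 18*n^2 + 216*n - 216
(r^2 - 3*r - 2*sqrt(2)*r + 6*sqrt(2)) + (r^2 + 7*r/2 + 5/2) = 2*r^2 - 2*sqrt(2)*r + r/2 + 5/2 + 6*sqrt(2)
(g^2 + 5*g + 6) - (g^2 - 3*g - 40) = 8*g + 46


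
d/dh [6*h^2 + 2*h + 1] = 12*h + 2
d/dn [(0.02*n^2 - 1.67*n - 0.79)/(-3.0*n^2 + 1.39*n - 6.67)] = (-4.9822*n^2 - 5.0068*n + 12.237)/(9.0*n^4 - 8.34*n^3 + 41.9521*n^2 - 18.5426*n + 44.4889)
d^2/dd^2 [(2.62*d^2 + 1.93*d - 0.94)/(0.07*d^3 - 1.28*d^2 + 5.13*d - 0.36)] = (0.025676*d^6 + 0.056741999999999*d^5 - 6.73789199999999*d^4 + 41.617954*d^3 - 17.926044*d^2 + 31.556304*d - 40.801716)/(0.000343*d^9 - 0.018816*d^8 + 0.419475*d^7 - 4.860332*d^6 + 30.935061*d^5 - 103.602024*d^4 + 149.216337*d^3 - 28.919916*d^2 + 1.994544*d - 0.046656)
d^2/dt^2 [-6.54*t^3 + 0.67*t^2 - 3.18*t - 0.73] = 1.34 - 39.24*t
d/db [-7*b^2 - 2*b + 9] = -14*b - 2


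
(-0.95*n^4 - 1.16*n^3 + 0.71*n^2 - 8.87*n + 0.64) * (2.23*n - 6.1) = -2.1185*n^5 + 3.2082*n^4 + 8.6593*n^3 - 24.1111*n^2 + 55.5342*n - 3.904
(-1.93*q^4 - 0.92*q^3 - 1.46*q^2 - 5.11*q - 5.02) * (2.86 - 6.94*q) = 13.3942*q^5 + 0.865000000000001*q^4 + 7.5012*q^3 + 31.2878*q^2 + 20.2242*q - 14.3572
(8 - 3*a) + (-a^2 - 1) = -a^2 - 3*a + 7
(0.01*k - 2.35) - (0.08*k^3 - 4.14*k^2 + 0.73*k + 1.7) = -0.08*k^3 + 4.14*k^2 - 0.72*k - 4.05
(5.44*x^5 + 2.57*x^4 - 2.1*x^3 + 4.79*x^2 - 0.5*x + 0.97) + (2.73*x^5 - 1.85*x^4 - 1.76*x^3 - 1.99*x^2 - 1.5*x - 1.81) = 8.17*x^5 + 0.72*x^4 - 3.86*x^3 + 2.8*x^2 - 2.0*x - 0.84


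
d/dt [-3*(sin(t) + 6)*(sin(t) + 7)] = -3*(2*sin(t) + 13)*cos(t)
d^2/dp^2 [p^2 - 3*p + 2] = 2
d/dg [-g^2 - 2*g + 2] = -2*g - 2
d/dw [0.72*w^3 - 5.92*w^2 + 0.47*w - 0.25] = 2.16*w^2 - 11.84*w + 0.47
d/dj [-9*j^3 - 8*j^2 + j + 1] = -27*j^2 - 16*j + 1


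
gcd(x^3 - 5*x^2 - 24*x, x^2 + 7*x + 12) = x + 3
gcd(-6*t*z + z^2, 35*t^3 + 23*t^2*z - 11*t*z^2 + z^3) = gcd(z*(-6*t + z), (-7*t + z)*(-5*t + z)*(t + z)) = 1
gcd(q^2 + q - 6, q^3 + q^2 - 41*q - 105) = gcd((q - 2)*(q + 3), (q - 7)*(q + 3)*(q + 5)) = q + 3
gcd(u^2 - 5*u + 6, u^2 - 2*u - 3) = u - 3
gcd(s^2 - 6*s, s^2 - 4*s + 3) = 1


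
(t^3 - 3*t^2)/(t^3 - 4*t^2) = (t - 3)/(t - 4)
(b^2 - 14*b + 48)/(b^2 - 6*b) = (b - 8)/b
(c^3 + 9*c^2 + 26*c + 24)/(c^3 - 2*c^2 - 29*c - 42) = (c + 4)/(c - 7)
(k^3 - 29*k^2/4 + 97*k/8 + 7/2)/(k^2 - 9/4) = (8*k^3 - 58*k^2 + 97*k + 28)/(2*(4*k^2 - 9))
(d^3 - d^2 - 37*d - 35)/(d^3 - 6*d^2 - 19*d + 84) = (d^2 + 6*d + 5)/(d^2 + d - 12)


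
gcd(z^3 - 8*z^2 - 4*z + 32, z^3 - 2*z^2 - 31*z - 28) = 1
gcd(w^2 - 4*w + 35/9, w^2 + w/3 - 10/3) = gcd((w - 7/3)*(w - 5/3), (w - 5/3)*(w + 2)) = w - 5/3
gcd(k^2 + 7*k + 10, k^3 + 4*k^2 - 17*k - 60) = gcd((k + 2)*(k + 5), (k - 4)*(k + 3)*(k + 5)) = k + 5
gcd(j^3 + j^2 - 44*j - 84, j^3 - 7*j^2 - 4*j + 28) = j^2 - 5*j - 14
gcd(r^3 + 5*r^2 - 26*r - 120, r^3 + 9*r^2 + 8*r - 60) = r + 6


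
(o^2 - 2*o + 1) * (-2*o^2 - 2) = -2*o^4 + 4*o^3 - 4*o^2 + 4*o - 2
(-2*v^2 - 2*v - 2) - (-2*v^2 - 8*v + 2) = 6*v - 4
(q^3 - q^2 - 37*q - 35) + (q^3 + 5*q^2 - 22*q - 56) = 2*q^3 + 4*q^2 - 59*q - 91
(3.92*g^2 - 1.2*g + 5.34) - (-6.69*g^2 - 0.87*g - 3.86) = 10.61*g^2 - 0.33*g + 9.2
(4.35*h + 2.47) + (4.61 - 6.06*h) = 7.08 - 1.71*h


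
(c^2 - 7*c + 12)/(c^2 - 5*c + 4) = (c - 3)/(c - 1)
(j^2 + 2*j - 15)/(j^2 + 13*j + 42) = (j^2 + 2*j - 15)/(j^2 + 13*j + 42)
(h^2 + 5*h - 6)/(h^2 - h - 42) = (h - 1)/(h - 7)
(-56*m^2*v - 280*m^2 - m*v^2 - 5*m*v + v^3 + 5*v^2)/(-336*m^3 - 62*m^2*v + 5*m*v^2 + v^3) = (v + 5)/(6*m + v)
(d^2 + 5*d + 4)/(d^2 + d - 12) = (d + 1)/(d - 3)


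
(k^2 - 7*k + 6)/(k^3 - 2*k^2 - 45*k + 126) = (k - 1)/(k^2 + 4*k - 21)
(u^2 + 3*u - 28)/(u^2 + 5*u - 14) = (u - 4)/(u - 2)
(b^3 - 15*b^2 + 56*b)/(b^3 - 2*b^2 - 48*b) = (b - 7)/(b + 6)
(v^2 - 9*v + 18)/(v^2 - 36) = (v - 3)/(v + 6)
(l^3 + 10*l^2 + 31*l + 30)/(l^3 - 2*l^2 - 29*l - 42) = (l + 5)/(l - 7)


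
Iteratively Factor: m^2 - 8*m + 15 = (m - 3)*(m - 5)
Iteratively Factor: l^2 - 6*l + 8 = (l - 4)*(l - 2)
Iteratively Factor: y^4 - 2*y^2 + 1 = (y + 1)*(y^3 - y^2 - y + 1) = (y - 1)*(y + 1)*(y^2 - 1) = (y - 1)*(y + 1)^2*(y - 1)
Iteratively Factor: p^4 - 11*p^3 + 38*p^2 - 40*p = (p)*(p^3 - 11*p^2 + 38*p - 40) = p*(p - 5)*(p^2 - 6*p + 8) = p*(p - 5)*(p - 4)*(p - 2)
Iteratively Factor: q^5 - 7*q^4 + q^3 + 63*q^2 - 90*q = (q - 2)*(q^4 - 5*q^3 - 9*q^2 + 45*q) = (q - 3)*(q - 2)*(q^3 - 2*q^2 - 15*q) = (q - 5)*(q - 3)*(q - 2)*(q^2 + 3*q) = (q - 5)*(q - 3)*(q - 2)*(q + 3)*(q)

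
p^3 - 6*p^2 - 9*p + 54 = (p - 6)*(p - 3)*(p + 3)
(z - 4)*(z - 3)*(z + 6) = z^3 - z^2 - 30*z + 72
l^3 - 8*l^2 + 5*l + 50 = (l - 5)^2*(l + 2)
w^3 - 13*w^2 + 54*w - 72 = (w - 6)*(w - 4)*(w - 3)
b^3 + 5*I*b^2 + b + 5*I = (b - I)*(b + I)*(b + 5*I)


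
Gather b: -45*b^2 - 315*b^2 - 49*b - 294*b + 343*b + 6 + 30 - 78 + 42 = -360*b^2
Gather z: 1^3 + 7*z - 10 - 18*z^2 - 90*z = -18*z^2 - 83*z - 9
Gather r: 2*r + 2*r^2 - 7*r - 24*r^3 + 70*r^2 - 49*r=-24*r^3 + 72*r^2 - 54*r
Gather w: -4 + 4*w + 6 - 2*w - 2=2*w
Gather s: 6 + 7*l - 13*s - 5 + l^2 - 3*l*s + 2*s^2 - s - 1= l^2 + 7*l + 2*s^2 + s*(-3*l - 14)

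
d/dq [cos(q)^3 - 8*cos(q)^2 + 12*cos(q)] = (-3*cos(q)^2 + 16*cos(q) - 12)*sin(q)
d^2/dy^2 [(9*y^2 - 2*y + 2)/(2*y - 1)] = 26/(8*y^3 - 12*y^2 + 6*y - 1)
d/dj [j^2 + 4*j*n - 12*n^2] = 2*j + 4*n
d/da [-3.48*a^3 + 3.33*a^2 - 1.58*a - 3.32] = -10.44*a^2 + 6.66*a - 1.58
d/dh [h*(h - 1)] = 2*h - 1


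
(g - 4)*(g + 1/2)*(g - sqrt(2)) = g^3 - 7*g^2/2 - sqrt(2)*g^2 - 2*g + 7*sqrt(2)*g/2 + 2*sqrt(2)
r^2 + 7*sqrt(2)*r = r*(r + 7*sqrt(2))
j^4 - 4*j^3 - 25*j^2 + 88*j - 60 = (j - 6)*(j - 2)*(j - 1)*(j + 5)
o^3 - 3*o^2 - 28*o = o*(o - 7)*(o + 4)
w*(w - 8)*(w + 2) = w^3 - 6*w^2 - 16*w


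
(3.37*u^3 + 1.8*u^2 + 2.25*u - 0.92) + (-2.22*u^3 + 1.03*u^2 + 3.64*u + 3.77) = 1.15*u^3 + 2.83*u^2 + 5.89*u + 2.85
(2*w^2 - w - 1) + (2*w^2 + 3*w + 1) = 4*w^2 + 2*w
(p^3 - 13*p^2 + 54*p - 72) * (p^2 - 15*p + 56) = p^5 - 28*p^4 + 305*p^3 - 1610*p^2 + 4104*p - 4032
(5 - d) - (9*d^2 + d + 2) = -9*d^2 - 2*d + 3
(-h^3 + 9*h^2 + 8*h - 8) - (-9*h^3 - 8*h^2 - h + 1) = 8*h^3 + 17*h^2 + 9*h - 9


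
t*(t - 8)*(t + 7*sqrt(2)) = t^3 - 8*t^2 + 7*sqrt(2)*t^2 - 56*sqrt(2)*t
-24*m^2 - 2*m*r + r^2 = (-6*m + r)*(4*m + r)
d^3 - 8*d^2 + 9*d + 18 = (d - 6)*(d - 3)*(d + 1)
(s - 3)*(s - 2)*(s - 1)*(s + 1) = s^4 - 5*s^3 + 5*s^2 + 5*s - 6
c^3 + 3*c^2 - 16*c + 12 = (c - 2)*(c - 1)*(c + 6)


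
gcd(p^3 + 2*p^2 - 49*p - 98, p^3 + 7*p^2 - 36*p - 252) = p + 7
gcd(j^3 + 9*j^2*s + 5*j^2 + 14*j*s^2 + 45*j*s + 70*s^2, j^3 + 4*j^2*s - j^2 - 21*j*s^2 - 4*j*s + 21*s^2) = j + 7*s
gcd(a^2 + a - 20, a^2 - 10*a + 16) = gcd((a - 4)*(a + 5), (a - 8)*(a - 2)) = 1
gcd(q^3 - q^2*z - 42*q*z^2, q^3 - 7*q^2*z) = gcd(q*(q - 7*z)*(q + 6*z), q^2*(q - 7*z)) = -q^2 + 7*q*z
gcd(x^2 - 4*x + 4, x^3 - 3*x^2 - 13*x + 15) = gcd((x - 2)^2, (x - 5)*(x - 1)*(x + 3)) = 1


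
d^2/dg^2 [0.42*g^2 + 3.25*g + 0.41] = 0.840000000000000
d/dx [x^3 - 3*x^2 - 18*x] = 3*x^2 - 6*x - 18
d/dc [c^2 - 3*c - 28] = 2*c - 3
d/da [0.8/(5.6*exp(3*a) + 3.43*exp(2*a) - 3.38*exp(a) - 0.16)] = (-13.44*exp(2*a) - 5.488*exp(a) + 2.704)*exp(a)/(5.6*exp(3*a) + 3.43*exp(2*a) - 3.38*exp(a) - 0.16)^2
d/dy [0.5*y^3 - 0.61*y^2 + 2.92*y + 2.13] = 1.5*y^2 - 1.22*y + 2.92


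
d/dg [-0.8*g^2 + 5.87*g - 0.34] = 5.87 - 1.6*g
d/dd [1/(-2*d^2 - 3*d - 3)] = (4*d + 3)/(2*d^2 + 3*d + 3)^2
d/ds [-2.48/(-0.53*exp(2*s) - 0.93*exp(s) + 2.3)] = (-2.6288*exp(s) - 2.3064)*exp(s)/(0.53*exp(2*s) + 0.93*exp(s) - 2.3)^2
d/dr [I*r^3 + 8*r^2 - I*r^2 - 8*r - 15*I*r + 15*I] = 3*I*r^2 + 2*r*(8 - I) - 8 - 15*I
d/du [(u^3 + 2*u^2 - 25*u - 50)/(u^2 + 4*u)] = (u^4 + 8*u^3 + 33*u^2 + 100*u + 200)/(u^2*(u^2 + 8*u + 16))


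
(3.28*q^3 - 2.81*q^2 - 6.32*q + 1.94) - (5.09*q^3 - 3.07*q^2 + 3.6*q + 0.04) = -1.81*q^3 + 0.26*q^2 - 9.92*q + 1.9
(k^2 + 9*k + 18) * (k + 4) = k^3 + 13*k^2 + 54*k + 72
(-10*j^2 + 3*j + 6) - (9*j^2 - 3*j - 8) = -19*j^2 + 6*j + 14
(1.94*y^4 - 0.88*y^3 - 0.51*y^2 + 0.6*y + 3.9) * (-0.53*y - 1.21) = -1.0282*y^5 - 1.881*y^4 + 1.3351*y^3 + 0.2991*y^2 - 2.793*y - 4.719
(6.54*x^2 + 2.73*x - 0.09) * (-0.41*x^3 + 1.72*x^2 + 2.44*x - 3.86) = -2.6814*x^5 + 10.1295*x^4 + 20.6901*x^3 - 18.738*x^2 - 10.7574*x + 0.3474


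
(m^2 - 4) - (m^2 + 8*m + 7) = -8*m - 11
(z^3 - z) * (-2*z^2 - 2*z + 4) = -2*z^5 - 2*z^4 + 6*z^3 + 2*z^2 - 4*z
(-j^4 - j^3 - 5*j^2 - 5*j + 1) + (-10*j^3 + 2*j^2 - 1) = -j^4 - 11*j^3 - 3*j^2 - 5*j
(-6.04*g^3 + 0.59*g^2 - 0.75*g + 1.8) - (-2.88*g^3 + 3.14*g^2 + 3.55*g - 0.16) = -3.16*g^3 - 2.55*g^2 - 4.3*g + 1.96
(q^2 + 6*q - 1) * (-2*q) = -2*q^3 - 12*q^2 + 2*q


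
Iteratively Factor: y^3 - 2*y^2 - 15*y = (y - 5)*(y^2 + 3*y) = y*(y - 5)*(y + 3)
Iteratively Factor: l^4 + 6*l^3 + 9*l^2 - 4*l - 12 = (l + 2)*(l^3 + 4*l^2 + l - 6) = (l + 2)*(l + 3)*(l^2 + l - 2) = (l + 2)^2*(l + 3)*(l - 1)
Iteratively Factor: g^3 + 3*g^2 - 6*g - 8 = (g + 4)*(g^2 - g - 2) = (g - 2)*(g + 4)*(g + 1)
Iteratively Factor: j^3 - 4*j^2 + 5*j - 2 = (j - 1)*(j^2 - 3*j + 2) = (j - 1)^2*(j - 2)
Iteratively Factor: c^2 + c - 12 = (c - 3)*(c + 4)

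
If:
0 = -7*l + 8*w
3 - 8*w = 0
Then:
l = 3/7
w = 3/8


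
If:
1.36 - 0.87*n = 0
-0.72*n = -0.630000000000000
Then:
No Solution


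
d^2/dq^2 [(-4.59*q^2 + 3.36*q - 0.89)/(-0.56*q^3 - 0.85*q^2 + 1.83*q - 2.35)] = (2.878848*q^6 - 6.32217600000001*q^5 + 21.97608*q^4 - 75.250286*q^3 - 3.56431199999999*q^2 + 24.93579*q + 24.202682)/(0.175616*q^9 + 0.79968*q^8 - 0.507864*q^7 - 2.401475*q^6 + 8.371227*q^5 - 0.816360000000005*q^4 - 18.783237*q^3 + 37.69212*q^2 - 30.318525*q + 12.977875)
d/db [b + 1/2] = 1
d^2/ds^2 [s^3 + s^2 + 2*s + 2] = 6*s + 2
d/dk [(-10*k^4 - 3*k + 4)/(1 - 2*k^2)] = (40*k^5 - 40*k^3 - 6*k^2 + 16*k - 3)/(4*k^4 - 4*k^2 + 1)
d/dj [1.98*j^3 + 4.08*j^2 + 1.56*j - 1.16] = 5.94*j^2 + 8.16*j + 1.56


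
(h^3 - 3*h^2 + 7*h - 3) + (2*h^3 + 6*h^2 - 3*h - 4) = 3*h^3 + 3*h^2 + 4*h - 7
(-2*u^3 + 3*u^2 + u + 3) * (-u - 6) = 2*u^4 + 9*u^3 - 19*u^2 - 9*u - 18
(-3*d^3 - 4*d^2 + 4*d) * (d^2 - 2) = -3*d^5 - 4*d^4 + 10*d^3 + 8*d^2 - 8*d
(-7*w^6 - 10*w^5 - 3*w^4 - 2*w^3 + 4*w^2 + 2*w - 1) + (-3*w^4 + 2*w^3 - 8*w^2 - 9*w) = -7*w^6 - 10*w^5 - 6*w^4 - 4*w^2 - 7*w - 1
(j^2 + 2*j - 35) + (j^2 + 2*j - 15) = 2*j^2 + 4*j - 50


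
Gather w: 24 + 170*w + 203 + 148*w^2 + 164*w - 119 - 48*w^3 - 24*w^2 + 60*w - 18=-48*w^3 + 124*w^2 + 394*w + 90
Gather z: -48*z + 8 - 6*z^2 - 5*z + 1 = -6*z^2 - 53*z + 9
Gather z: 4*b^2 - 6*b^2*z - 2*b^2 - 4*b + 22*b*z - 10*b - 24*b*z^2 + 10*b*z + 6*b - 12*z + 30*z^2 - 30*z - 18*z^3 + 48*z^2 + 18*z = 2*b^2 - 8*b - 18*z^3 + z^2*(78 - 24*b) + z*(-6*b^2 + 32*b - 24)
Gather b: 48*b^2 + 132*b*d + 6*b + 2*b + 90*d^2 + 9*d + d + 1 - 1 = 48*b^2 + b*(132*d + 8) + 90*d^2 + 10*d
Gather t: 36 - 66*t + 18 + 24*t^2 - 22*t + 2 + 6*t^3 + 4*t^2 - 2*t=6*t^3 + 28*t^2 - 90*t + 56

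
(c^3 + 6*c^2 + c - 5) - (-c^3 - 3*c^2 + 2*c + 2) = 2*c^3 + 9*c^2 - c - 7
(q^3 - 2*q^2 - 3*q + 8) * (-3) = -3*q^3 + 6*q^2 + 9*q - 24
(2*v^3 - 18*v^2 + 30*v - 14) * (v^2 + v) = 2*v^5 - 16*v^4 + 12*v^3 + 16*v^2 - 14*v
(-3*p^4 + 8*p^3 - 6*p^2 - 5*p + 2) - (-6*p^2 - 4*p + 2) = -3*p^4 + 8*p^3 - p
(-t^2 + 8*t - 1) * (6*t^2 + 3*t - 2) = -6*t^4 + 45*t^3 + 20*t^2 - 19*t + 2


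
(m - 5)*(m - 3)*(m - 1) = m^3 - 9*m^2 + 23*m - 15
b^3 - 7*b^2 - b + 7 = (b - 7)*(b - 1)*(b + 1)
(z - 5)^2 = z^2 - 10*z + 25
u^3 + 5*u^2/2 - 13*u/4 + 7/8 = (u - 1/2)^2*(u + 7/2)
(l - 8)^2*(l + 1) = l^3 - 15*l^2 + 48*l + 64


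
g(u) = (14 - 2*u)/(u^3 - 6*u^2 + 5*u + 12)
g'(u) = (14 - 2*u)*(-3*u^2 + 12*u - 5)/(u^3 - 6*u^2 + 5*u + 12)^2 - 2/(u^3 - 6*u^2 + 5*u + 12) = 2*(2*u^3 - 27*u^2 + 84*u - 47)/(u^6 - 12*u^5 + 46*u^4 - 36*u^3 - 119*u^2 + 120*u + 144)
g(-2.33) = -0.42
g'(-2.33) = -0.41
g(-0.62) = 2.40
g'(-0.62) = -5.44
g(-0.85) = 5.61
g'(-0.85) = -35.47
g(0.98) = 1.00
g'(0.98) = 0.15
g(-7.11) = -0.04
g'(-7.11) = -0.01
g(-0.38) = 1.61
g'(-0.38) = -1.97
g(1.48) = 1.16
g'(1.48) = 0.55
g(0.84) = 0.98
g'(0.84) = 0.07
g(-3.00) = -0.24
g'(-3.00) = -0.17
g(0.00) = 1.17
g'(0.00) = -0.65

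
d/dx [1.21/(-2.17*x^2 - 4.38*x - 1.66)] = (5.2514*x + 5.2998)/(2.17*x^2 + 4.38*x + 1.66)^2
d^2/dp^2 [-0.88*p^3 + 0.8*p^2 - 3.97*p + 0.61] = 1.6 - 5.28*p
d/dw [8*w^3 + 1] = 24*w^2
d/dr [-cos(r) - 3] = sin(r)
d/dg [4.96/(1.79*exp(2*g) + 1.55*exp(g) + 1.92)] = (-17.7568*exp(g) - 7.688)*exp(g)/(1.79*exp(2*g) + 1.55*exp(g) + 1.92)^2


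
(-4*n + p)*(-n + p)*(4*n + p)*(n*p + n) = 16*n^4*p + 16*n^4 - 16*n^3*p^2 - 16*n^3*p - n^2*p^3 - n^2*p^2 + n*p^4 + n*p^3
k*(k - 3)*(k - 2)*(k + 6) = k^4 + k^3 - 24*k^2 + 36*k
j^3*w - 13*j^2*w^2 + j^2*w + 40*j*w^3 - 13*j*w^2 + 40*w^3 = (j - 8*w)*(j - 5*w)*(j*w + w)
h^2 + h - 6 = (h - 2)*(h + 3)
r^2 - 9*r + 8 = (r - 8)*(r - 1)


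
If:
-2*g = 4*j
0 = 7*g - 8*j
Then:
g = 0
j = 0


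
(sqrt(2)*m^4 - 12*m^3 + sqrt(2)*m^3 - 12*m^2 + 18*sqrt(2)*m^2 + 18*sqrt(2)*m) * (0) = 0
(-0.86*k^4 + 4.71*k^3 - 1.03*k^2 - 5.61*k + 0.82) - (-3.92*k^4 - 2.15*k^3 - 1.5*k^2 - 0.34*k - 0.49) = 3.06*k^4 + 6.86*k^3 + 0.47*k^2 - 5.27*k + 1.31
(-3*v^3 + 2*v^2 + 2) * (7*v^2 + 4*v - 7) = -21*v^5 + 2*v^4 + 29*v^3 + 8*v - 14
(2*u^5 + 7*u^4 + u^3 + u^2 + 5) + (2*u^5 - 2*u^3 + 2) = 4*u^5 + 7*u^4 - u^3 + u^2 + 7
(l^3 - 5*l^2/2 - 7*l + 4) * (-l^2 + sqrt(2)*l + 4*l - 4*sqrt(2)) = -l^5 + sqrt(2)*l^4 + 13*l^4/2 - 13*sqrt(2)*l^3/2 - 3*l^3 - 32*l^2 + 3*sqrt(2)*l^2 + 16*l + 32*sqrt(2)*l - 16*sqrt(2)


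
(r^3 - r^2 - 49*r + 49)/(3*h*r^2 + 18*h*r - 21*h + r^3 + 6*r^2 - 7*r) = (r - 7)/(3*h + r)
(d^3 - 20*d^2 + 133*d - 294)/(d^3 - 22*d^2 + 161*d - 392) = (d - 6)/(d - 8)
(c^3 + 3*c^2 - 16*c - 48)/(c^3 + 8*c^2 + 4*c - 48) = (c^2 - c - 12)/(c^2 + 4*c - 12)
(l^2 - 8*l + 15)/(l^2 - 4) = (l^2 - 8*l + 15)/(l^2 - 4)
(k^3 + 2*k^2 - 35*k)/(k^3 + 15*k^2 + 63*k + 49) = k*(k - 5)/(k^2 + 8*k + 7)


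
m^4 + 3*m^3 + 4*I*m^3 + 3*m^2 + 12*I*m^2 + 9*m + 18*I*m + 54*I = (m + 3)*(m - 2*I)*(m + 3*I)^2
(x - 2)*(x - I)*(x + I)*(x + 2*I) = x^4 - 2*x^3 + 2*I*x^3 + x^2 - 4*I*x^2 - 2*x + 2*I*x - 4*I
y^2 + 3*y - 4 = (y - 1)*(y + 4)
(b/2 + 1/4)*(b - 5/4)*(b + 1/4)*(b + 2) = b^4/2 + 3*b^3/4 - 29*b^2/32 - 57*b/64 - 5/32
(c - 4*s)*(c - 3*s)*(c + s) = c^3 - 6*c^2*s + 5*c*s^2 + 12*s^3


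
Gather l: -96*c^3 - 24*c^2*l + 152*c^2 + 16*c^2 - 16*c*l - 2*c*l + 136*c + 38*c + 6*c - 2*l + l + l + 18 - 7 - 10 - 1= -96*c^3 + 168*c^2 + 180*c + l*(-24*c^2 - 18*c)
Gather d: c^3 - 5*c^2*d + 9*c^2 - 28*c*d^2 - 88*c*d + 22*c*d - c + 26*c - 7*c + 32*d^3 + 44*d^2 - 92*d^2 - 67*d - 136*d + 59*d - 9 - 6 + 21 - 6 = c^3 + 9*c^2 + 18*c + 32*d^3 + d^2*(-28*c - 48) + d*(-5*c^2 - 66*c - 144)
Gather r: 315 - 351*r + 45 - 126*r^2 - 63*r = -126*r^2 - 414*r + 360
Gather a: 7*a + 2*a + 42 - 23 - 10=9*a + 9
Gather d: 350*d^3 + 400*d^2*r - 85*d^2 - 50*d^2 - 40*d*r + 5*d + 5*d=350*d^3 + d^2*(400*r - 135) + d*(10 - 40*r)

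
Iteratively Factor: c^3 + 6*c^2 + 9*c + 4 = (c + 1)*(c^2 + 5*c + 4) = (c + 1)^2*(c + 4)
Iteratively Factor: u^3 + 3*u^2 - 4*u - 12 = (u + 2)*(u^2 + u - 6) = (u - 2)*(u + 2)*(u + 3)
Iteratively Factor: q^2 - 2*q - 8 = (q + 2)*(q - 4)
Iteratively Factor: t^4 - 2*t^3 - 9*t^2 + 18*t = (t + 3)*(t^3 - 5*t^2 + 6*t) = (t - 2)*(t + 3)*(t^2 - 3*t) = (t - 3)*(t - 2)*(t + 3)*(t)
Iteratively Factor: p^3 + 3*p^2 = (p)*(p^2 + 3*p) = p*(p + 3)*(p)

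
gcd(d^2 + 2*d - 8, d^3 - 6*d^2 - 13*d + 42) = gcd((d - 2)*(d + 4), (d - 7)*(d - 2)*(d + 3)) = d - 2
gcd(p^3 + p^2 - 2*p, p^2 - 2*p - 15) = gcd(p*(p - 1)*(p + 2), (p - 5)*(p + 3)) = 1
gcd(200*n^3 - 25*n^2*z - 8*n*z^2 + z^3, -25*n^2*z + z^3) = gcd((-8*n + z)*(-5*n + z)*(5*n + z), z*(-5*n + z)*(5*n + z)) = -25*n^2 + z^2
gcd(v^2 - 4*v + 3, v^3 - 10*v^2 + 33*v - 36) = v - 3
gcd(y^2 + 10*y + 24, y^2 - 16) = y + 4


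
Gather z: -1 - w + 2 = 1 - w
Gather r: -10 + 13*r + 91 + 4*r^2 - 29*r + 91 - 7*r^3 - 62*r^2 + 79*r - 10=-7*r^3 - 58*r^2 + 63*r + 162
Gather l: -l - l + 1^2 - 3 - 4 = -2*l - 6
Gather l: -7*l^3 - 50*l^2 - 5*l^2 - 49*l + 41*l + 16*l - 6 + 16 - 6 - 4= -7*l^3 - 55*l^2 + 8*l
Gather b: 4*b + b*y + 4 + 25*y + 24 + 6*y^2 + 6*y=b*(y + 4) + 6*y^2 + 31*y + 28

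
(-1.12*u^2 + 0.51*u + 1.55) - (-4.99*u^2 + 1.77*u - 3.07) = 3.87*u^2 - 1.26*u + 4.62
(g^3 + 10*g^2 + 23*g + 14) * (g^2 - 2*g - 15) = g^5 + 8*g^4 - 12*g^3 - 182*g^2 - 373*g - 210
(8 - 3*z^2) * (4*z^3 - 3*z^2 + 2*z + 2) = -12*z^5 + 9*z^4 + 26*z^3 - 30*z^2 + 16*z + 16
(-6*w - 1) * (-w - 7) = 6*w^2 + 43*w + 7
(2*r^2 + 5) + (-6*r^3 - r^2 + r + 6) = -6*r^3 + r^2 + r + 11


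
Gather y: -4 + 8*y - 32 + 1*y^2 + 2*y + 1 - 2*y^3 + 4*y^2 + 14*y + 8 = -2*y^3 + 5*y^2 + 24*y - 27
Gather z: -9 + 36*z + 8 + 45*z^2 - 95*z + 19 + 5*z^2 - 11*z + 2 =50*z^2 - 70*z + 20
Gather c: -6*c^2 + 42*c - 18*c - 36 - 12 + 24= -6*c^2 + 24*c - 24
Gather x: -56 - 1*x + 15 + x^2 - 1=x^2 - x - 42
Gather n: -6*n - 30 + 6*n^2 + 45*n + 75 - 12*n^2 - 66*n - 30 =-6*n^2 - 27*n + 15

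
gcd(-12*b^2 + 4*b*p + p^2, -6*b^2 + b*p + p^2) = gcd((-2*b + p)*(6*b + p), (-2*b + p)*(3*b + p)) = -2*b + p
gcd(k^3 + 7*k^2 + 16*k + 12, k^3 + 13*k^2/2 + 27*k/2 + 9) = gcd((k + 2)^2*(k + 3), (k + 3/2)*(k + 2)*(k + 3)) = k^2 + 5*k + 6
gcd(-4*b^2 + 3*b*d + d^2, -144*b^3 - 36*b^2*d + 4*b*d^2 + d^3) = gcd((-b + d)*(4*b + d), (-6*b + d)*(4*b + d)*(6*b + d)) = 4*b + d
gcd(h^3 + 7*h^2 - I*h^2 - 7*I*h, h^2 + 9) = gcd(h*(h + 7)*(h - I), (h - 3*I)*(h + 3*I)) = 1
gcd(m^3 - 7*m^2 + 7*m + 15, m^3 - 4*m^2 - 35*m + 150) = m - 5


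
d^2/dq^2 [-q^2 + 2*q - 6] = -2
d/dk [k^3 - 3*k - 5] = 3*k^2 - 3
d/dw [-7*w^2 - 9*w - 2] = -14*w - 9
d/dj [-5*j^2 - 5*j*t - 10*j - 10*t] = -10*j - 5*t - 10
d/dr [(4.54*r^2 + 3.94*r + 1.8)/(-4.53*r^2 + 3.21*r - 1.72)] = (32.4216*r^2 + 0.6904*r - 12.5548)/(20.5209*r^4 - 29.0826*r^3 + 25.8873*r^2 - 11.0424*r + 2.9584)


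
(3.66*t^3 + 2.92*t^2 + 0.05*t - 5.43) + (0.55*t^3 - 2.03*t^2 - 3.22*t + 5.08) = 4.21*t^3 + 0.89*t^2 - 3.17*t - 0.35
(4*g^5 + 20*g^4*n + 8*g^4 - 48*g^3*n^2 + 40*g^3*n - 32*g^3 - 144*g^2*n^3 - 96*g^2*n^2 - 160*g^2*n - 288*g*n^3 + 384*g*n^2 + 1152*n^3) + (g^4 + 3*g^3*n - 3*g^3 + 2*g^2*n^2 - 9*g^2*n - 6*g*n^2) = 4*g^5 + 20*g^4*n + 9*g^4 - 48*g^3*n^2 + 43*g^3*n - 35*g^3 - 144*g^2*n^3 - 94*g^2*n^2 - 169*g^2*n - 288*g*n^3 + 378*g*n^2 + 1152*n^3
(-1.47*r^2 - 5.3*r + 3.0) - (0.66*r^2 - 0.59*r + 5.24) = -2.13*r^2 - 4.71*r - 2.24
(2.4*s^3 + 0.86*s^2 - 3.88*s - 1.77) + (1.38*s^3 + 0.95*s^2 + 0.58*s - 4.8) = 3.78*s^3 + 1.81*s^2 - 3.3*s - 6.57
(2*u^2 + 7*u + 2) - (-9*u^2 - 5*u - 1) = 11*u^2 + 12*u + 3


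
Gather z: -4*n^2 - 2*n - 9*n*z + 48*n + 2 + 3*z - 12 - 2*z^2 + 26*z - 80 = -4*n^2 + 46*n - 2*z^2 + z*(29 - 9*n) - 90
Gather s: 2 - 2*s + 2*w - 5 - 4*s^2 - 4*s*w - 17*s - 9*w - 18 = -4*s^2 + s*(-4*w - 19) - 7*w - 21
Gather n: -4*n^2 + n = -4*n^2 + n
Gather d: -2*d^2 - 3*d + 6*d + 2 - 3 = -2*d^2 + 3*d - 1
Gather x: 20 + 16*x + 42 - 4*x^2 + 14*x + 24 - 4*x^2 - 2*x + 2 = -8*x^2 + 28*x + 88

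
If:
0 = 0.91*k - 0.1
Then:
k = 0.11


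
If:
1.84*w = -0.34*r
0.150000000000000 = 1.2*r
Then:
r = 0.12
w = -0.02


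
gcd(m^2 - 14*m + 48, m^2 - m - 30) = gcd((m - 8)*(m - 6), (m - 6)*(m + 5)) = m - 6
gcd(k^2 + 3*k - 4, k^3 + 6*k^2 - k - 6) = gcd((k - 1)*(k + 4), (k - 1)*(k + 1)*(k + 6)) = k - 1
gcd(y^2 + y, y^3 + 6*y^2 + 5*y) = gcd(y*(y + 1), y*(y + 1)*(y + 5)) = y^2 + y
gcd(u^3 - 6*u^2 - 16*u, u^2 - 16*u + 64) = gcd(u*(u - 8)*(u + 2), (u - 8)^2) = u - 8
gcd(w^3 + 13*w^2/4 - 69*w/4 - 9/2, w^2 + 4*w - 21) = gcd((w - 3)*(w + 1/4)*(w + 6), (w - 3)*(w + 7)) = w - 3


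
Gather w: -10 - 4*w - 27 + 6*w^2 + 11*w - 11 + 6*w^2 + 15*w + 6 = 12*w^2 + 22*w - 42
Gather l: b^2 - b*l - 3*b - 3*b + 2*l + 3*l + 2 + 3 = b^2 - 6*b + l*(5 - b) + 5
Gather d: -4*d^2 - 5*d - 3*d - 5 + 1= -4*d^2 - 8*d - 4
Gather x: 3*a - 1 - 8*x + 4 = 3*a - 8*x + 3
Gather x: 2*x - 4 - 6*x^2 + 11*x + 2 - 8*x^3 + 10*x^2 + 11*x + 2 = -8*x^3 + 4*x^2 + 24*x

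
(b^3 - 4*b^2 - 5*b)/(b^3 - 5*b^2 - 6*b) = (b - 5)/(b - 6)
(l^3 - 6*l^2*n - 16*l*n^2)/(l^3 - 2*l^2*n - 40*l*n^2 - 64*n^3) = l/(l + 4*n)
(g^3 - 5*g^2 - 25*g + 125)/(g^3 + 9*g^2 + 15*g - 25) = (g^2 - 10*g + 25)/(g^2 + 4*g - 5)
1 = 1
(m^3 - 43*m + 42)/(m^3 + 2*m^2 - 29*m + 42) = (m^2 - 7*m + 6)/(m^2 - 5*m + 6)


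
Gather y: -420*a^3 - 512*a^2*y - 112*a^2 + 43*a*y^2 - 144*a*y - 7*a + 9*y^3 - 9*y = -420*a^3 - 112*a^2 + 43*a*y^2 - 7*a + 9*y^3 + y*(-512*a^2 - 144*a - 9)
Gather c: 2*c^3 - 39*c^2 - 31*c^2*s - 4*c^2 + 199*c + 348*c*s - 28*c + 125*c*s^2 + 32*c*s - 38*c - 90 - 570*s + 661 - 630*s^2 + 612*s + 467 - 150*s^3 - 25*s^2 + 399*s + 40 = 2*c^3 + c^2*(-31*s - 43) + c*(125*s^2 + 380*s + 133) - 150*s^3 - 655*s^2 + 441*s + 1078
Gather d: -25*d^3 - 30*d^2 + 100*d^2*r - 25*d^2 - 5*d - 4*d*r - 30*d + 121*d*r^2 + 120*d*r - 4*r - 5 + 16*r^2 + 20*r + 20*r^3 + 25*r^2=-25*d^3 + d^2*(100*r - 55) + d*(121*r^2 + 116*r - 35) + 20*r^3 + 41*r^2 + 16*r - 5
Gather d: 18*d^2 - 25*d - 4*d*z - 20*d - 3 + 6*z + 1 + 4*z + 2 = 18*d^2 + d*(-4*z - 45) + 10*z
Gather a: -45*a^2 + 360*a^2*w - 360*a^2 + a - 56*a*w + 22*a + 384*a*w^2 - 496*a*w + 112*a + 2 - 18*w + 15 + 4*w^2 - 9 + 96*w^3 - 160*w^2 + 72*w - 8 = a^2*(360*w - 405) + a*(384*w^2 - 552*w + 135) + 96*w^3 - 156*w^2 + 54*w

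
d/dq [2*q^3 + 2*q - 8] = 6*q^2 + 2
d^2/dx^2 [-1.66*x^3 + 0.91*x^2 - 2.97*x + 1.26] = 1.82 - 9.96*x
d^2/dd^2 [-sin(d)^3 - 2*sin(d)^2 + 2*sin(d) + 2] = 9*sin(d)^3 + 8*sin(d)^2 - 8*sin(d) - 4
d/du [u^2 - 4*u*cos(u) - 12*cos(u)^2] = 4*u*sin(u) + 2*u + 12*sin(2*u) - 4*cos(u)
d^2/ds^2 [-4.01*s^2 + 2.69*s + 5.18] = -8.02000000000000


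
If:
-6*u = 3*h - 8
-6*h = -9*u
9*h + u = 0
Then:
No Solution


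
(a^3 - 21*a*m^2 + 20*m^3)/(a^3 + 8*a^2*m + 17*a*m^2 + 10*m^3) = (a^2 - 5*a*m + 4*m^2)/(a^2 + 3*a*m + 2*m^2)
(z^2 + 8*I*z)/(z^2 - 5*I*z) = (z + 8*I)/(z - 5*I)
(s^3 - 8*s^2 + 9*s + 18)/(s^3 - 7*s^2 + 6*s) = (s^2 - 2*s - 3)/(s*(s - 1))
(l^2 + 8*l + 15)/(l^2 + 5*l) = (l + 3)/l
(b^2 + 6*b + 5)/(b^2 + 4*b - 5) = (b + 1)/(b - 1)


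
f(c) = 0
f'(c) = 0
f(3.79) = 0.00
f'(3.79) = 0.00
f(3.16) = 0.00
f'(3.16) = 0.00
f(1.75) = 0.00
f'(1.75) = 0.00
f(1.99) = 0.00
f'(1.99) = 0.00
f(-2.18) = 0.00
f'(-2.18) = 0.00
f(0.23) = 0.00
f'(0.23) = 0.00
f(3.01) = 0.00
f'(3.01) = 0.00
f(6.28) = 0.00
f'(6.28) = 0.00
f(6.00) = 0.00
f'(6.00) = 0.00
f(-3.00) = 0.00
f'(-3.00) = 0.00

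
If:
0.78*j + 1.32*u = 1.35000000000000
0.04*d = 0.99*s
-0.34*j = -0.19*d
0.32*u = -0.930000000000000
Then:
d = 11.90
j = 6.65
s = 0.48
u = -2.91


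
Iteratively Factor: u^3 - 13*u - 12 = (u + 1)*(u^2 - u - 12) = (u - 4)*(u + 1)*(u + 3)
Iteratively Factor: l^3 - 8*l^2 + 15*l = (l - 3)*(l^2 - 5*l) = l*(l - 3)*(l - 5)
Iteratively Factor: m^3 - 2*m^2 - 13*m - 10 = (m + 2)*(m^2 - 4*m - 5) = (m + 1)*(m + 2)*(m - 5)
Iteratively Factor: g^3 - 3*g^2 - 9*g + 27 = (g - 3)*(g^2 - 9) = (g - 3)^2*(g + 3)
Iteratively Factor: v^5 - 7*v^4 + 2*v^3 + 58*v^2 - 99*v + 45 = (v - 1)*(v^4 - 6*v^3 - 4*v^2 + 54*v - 45) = (v - 5)*(v - 1)*(v^3 - v^2 - 9*v + 9) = (v - 5)*(v - 1)*(v + 3)*(v^2 - 4*v + 3) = (v - 5)*(v - 1)^2*(v + 3)*(v - 3)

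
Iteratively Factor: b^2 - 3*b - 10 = (b + 2)*(b - 5)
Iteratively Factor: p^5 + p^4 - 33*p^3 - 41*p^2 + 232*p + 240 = (p + 4)*(p^4 - 3*p^3 - 21*p^2 + 43*p + 60) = (p + 1)*(p + 4)*(p^3 - 4*p^2 - 17*p + 60) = (p + 1)*(p + 4)^2*(p^2 - 8*p + 15) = (p - 5)*(p + 1)*(p + 4)^2*(p - 3)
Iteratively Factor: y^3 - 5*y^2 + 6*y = (y)*(y^2 - 5*y + 6) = y*(y - 3)*(y - 2)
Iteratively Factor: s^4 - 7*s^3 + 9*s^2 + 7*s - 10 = (s + 1)*(s^3 - 8*s^2 + 17*s - 10) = (s - 2)*(s + 1)*(s^2 - 6*s + 5) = (s - 2)*(s - 1)*(s + 1)*(s - 5)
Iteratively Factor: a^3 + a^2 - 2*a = (a - 1)*(a^2 + 2*a) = (a - 1)*(a + 2)*(a)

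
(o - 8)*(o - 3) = o^2 - 11*o + 24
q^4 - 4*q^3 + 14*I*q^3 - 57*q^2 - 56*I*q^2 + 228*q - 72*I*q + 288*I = (q - 4)*(q + 3*I)^2*(q + 8*I)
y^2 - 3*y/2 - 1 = (y - 2)*(y + 1/2)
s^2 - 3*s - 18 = (s - 6)*(s + 3)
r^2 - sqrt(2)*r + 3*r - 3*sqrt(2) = (r + 3)*(r - sqrt(2))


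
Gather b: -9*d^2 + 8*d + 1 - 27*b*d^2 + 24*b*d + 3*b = b*(-27*d^2 + 24*d + 3) - 9*d^2 + 8*d + 1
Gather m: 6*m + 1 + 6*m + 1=12*m + 2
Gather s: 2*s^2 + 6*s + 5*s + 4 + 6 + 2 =2*s^2 + 11*s + 12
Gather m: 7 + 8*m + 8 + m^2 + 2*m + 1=m^2 + 10*m + 16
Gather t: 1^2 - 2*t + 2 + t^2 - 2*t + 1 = t^2 - 4*t + 4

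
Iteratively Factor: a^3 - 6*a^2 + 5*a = (a)*(a^2 - 6*a + 5) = a*(a - 1)*(a - 5)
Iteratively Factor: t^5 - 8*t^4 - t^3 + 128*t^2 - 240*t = (t - 3)*(t^4 - 5*t^3 - 16*t^2 + 80*t) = (t - 4)*(t - 3)*(t^3 - t^2 - 20*t) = t*(t - 4)*(t - 3)*(t^2 - t - 20) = t*(t - 4)*(t - 3)*(t + 4)*(t - 5)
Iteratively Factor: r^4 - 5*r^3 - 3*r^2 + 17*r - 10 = (r - 5)*(r^3 - 3*r + 2) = (r - 5)*(r + 2)*(r^2 - 2*r + 1) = (r - 5)*(r - 1)*(r + 2)*(r - 1)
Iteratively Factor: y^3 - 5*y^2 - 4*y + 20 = (y + 2)*(y^2 - 7*y + 10) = (y - 2)*(y + 2)*(y - 5)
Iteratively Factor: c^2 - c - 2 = (c - 2)*(c + 1)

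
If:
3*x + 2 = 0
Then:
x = -2/3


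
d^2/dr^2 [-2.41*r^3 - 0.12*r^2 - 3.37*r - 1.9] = -14.46*r - 0.24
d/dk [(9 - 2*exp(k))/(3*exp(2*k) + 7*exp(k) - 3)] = ((2*exp(k) - 9)*(6*exp(k) + 7) - 6*exp(2*k) - 14*exp(k) + 6)*exp(k)/(3*exp(2*k) + 7*exp(k) - 3)^2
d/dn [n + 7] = 1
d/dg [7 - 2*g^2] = -4*g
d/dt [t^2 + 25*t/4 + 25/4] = 2*t + 25/4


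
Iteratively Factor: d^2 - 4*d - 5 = (d + 1)*(d - 5)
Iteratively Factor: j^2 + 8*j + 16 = (j + 4)*(j + 4)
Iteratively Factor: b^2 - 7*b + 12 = (b - 3)*(b - 4)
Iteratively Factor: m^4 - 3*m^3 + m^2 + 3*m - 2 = (m - 1)*(m^3 - 2*m^2 - m + 2) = (m - 1)^2*(m^2 - m - 2) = (m - 2)*(m - 1)^2*(m + 1)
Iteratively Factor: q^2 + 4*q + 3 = (q + 3)*(q + 1)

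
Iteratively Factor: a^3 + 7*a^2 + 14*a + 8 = (a + 2)*(a^2 + 5*a + 4) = (a + 1)*(a + 2)*(a + 4)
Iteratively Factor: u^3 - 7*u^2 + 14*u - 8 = (u - 2)*(u^2 - 5*u + 4) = (u - 4)*(u - 2)*(u - 1)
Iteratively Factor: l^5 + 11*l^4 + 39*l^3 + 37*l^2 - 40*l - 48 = (l + 3)*(l^4 + 8*l^3 + 15*l^2 - 8*l - 16) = (l + 3)*(l + 4)*(l^3 + 4*l^2 - l - 4) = (l - 1)*(l + 3)*(l + 4)*(l^2 + 5*l + 4) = (l - 1)*(l + 1)*(l + 3)*(l + 4)*(l + 4)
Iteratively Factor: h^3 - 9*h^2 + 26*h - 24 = (h - 4)*(h^2 - 5*h + 6) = (h - 4)*(h - 2)*(h - 3)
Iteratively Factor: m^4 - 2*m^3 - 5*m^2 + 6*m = (m - 3)*(m^3 + m^2 - 2*m) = (m - 3)*(m + 2)*(m^2 - m) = (m - 3)*(m - 1)*(m + 2)*(m)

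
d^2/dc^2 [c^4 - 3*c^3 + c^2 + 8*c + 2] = 12*c^2 - 18*c + 2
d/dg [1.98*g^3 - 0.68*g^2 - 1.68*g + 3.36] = 5.94*g^2 - 1.36*g - 1.68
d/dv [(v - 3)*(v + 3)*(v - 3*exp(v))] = -3*v^2*exp(v) + 3*v^2 - 6*v*exp(v) + 27*exp(v) - 9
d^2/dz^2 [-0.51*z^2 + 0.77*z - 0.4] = -1.02000000000000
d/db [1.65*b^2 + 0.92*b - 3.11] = 3.3*b + 0.92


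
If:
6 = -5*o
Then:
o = -6/5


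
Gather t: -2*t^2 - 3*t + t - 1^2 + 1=-2*t^2 - 2*t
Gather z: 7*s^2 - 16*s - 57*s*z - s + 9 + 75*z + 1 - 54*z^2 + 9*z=7*s^2 - 17*s - 54*z^2 + z*(84 - 57*s) + 10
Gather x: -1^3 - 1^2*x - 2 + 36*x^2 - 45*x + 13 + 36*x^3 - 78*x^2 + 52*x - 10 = 36*x^3 - 42*x^2 + 6*x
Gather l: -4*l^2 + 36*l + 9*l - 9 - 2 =-4*l^2 + 45*l - 11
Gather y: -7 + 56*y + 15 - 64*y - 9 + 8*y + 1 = 0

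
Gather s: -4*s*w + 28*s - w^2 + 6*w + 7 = s*(28 - 4*w) - w^2 + 6*w + 7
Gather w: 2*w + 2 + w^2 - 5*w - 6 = w^2 - 3*w - 4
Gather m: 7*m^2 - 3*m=7*m^2 - 3*m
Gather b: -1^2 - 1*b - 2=-b - 3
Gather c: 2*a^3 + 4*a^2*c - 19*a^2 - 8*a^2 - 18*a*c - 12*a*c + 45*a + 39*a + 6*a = 2*a^3 - 27*a^2 + 90*a + c*(4*a^2 - 30*a)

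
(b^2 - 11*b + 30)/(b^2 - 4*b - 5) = (b - 6)/(b + 1)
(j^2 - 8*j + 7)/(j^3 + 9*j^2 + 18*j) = (j^2 - 8*j + 7)/(j*(j^2 + 9*j + 18))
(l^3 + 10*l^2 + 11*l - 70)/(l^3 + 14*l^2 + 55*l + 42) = (l^2 + 3*l - 10)/(l^2 + 7*l + 6)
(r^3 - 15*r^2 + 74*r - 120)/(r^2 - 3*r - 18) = (r^2 - 9*r + 20)/(r + 3)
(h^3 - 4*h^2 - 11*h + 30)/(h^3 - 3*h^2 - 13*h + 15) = (h - 2)/(h - 1)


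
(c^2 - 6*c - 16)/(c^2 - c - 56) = (c + 2)/(c + 7)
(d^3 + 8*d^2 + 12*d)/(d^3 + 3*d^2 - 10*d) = (d^2 + 8*d + 12)/(d^2 + 3*d - 10)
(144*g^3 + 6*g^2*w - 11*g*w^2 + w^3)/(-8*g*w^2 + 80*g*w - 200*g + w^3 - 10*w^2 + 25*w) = (-18*g^2 - 3*g*w + w^2)/(w^2 - 10*w + 25)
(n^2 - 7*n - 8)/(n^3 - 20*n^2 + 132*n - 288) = (n + 1)/(n^2 - 12*n + 36)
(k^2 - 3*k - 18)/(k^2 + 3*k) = (k - 6)/k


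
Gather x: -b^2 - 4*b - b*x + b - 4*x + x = -b^2 - 3*b + x*(-b - 3)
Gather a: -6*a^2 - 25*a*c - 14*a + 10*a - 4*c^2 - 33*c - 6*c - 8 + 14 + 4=-6*a^2 + a*(-25*c - 4) - 4*c^2 - 39*c + 10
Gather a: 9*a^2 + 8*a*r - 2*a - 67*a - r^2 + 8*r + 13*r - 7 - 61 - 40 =9*a^2 + a*(8*r - 69) - r^2 + 21*r - 108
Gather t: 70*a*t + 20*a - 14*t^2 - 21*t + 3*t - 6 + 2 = 20*a - 14*t^2 + t*(70*a - 18) - 4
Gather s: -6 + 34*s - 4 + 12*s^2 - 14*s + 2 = 12*s^2 + 20*s - 8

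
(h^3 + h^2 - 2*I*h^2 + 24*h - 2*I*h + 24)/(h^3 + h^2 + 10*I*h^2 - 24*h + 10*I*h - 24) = (h - 6*I)/(h + 6*I)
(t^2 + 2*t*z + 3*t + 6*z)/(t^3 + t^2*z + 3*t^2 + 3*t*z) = (t + 2*z)/(t*(t + z))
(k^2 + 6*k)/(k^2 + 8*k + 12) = k/(k + 2)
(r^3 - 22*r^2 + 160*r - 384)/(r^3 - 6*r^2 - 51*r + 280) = (r^2 - 14*r + 48)/(r^2 + 2*r - 35)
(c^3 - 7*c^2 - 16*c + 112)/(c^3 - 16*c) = (c - 7)/c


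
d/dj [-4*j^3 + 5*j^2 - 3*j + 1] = -12*j^2 + 10*j - 3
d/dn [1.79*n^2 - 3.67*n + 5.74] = 3.58*n - 3.67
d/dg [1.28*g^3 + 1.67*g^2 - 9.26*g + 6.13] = 3.84*g^2 + 3.34*g - 9.26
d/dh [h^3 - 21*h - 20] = 3*h^2 - 21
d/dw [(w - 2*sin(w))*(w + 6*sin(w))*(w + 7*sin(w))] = 11*w^2*cos(w) + 3*w^2 + 22*w*sin(w) + 16*w*sin(2*w) - 252*sin(w)^2*cos(w) + 16*sin(w)^2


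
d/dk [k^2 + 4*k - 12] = 2*k + 4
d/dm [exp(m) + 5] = exp(m)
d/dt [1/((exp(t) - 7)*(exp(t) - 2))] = (9 - 2*exp(t))*exp(t)/(exp(4*t) - 18*exp(3*t) + 109*exp(2*t) - 252*exp(t) + 196)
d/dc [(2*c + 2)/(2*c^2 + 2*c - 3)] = 2*(2*c^2 + 2*c - 2*(c + 1)*(2*c + 1) - 3)/(2*c^2 + 2*c - 3)^2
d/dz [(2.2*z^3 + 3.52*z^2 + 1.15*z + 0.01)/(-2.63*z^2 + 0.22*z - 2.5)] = (-5.786*z^4 + 0.968*z^3 - 12.7011*z^2 - 17.5474*z - 2.8772)/(6.9169*z^4 - 1.1572*z^3 + 13.1984*z^2 - 1.1*z + 6.25)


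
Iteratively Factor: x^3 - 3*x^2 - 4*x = (x)*(x^2 - 3*x - 4) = x*(x + 1)*(x - 4)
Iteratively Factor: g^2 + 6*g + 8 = (g + 4)*(g + 2)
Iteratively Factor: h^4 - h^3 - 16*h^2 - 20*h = (h)*(h^3 - h^2 - 16*h - 20) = h*(h + 2)*(h^2 - 3*h - 10) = h*(h - 5)*(h + 2)*(h + 2)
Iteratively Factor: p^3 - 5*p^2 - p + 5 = (p - 1)*(p^2 - 4*p - 5) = (p - 5)*(p - 1)*(p + 1)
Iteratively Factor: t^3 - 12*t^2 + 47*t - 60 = (t - 3)*(t^2 - 9*t + 20) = (t - 5)*(t - 3)*(t - 4)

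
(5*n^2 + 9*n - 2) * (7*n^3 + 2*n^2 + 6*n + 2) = 35*n^5 + 73*n^4 + 34*n^3 + 60*n^2 + 6*n - 4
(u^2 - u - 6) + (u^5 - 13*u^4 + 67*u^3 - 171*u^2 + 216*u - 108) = u^5 - 13*u^4 + 67*u^3 - 170*u^2 + 215*u - 114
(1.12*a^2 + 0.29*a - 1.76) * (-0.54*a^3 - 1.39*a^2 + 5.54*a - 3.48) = -0.6048*a^5 - 1.7134*a^4 + 6.7521*a^3 + 0.155399999999999*a^2 - 10.7596*a + 6.1248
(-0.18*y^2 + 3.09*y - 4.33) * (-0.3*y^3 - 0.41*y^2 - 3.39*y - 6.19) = 0.054*y^5 - 0.8532*y^4 + 0.6423*y^3 - 7.5856*y^2 - 4.4484*y + 26.8027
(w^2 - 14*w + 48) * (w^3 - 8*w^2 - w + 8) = w^5 - 22*w^4 + 159*w^3 - 362*w^2 - 160*w + 384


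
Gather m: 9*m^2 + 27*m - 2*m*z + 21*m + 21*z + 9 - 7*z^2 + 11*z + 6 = 9*m^2 + m*(48 - 2*z) - 7*z^2 + 32*z + 15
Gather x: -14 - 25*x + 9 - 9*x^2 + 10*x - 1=-9*x^2 - 15*x - 6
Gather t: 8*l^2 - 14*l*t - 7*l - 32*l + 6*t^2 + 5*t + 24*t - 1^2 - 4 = 8*l^2 - 39*l + 6*t^2 + t*(29 - 14*l) - 5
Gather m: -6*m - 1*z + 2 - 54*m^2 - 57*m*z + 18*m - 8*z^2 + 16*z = -54*m^2 + m*(12 - 57*z) - 8*z^2 + 15*z + 2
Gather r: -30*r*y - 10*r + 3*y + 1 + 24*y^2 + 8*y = r*(-30*y - 10) + 24*y^2 + 11*y + 1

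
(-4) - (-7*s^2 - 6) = 7*s^2 + 2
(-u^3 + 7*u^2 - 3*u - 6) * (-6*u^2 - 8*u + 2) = 6*u^5 - 34*u^4 - 40*u^3 + 74*u^2 + 42*u - 12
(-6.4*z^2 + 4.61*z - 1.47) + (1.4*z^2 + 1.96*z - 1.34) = -5.0*z^2 + 6.57*z - 2.81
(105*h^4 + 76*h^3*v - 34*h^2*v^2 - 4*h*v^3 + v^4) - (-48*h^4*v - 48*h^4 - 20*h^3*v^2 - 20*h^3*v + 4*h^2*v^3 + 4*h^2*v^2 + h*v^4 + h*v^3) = 48*h^4*v + 153*h^4 + 20*h^3*v^2 + 96*h^3*v - 4*h^2*v^3 - 38*h^2*v^2 - h*v^4 - 5*h*v^3 + v^4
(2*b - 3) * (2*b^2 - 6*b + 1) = 4*b^3 - 18*b^2 + 20*b - 3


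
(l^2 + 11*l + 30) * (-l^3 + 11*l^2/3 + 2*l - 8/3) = -l^5 - 22*l^4/3 + 37*l^3/3 + 388*l^2/3 + 92*l/3 - 80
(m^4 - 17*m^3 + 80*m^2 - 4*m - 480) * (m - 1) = m^5 - 18*m^4 + 97*m^3 - 84*m^2 - 476*m + 480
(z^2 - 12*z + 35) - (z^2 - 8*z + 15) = 20 - 4*z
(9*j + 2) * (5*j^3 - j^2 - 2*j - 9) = 45*j^4 + j^3 - 20*j^2 - 85*j - 18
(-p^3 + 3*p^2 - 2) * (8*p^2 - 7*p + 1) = -8*p^5 + 31*p^4 - 22*p^3 - 13*p^2 + 14*p - 2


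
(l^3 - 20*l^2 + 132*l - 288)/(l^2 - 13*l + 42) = (l^2 - 14*l + 48)/(l - 7)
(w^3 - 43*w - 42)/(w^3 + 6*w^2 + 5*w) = (w^2 - w - 42)/(w*(w + 5))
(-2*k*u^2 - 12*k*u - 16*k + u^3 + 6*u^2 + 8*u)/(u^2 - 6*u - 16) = (-2*k*u - 8*k + u^2 + 4*u)/(u - 8)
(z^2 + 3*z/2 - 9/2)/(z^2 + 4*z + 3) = (z - 3/2)/(z + 1)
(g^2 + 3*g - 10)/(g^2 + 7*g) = (g^2 + 3*g - 10)/(g*(g + 7))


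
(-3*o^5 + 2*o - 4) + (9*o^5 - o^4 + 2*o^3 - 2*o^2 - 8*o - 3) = 6*o^5 - o^4 + 2*o^3 - 2*o^2 - 6*o - 7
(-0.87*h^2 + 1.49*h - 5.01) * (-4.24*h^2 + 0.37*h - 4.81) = 3.6888*h^4 - 6.6395*h^3 + 25.9784*h^2 - 9.0206*h + 24.0981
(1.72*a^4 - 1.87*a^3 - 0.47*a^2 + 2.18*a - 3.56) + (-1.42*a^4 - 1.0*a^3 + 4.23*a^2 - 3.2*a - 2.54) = 0.3*a^4 - 2.87*a^3 + 3.76*a^2 - 1.02*a - 6.1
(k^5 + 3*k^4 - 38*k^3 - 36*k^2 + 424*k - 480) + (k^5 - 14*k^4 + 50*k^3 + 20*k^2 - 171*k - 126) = 2*k^5 - 11*k^4 + 12*k^3 - 16*k^2 + 253*k - 606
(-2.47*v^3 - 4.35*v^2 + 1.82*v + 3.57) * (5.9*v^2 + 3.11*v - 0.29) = -14.573*v^5 - 33.3467*v^4 - 2.0742*v^3 + 27.9847*v^2 + 10.5749*v - 1.0353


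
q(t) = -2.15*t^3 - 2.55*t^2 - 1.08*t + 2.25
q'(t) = -6.45*t^2 - 5.1*t - 1.08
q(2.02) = -28.06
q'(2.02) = -37.70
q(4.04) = -185.50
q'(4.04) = -126.96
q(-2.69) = 28.55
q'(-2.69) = -34.03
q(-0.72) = 2.51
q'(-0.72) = -0.75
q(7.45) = -1036.34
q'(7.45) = -397.07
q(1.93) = -24.79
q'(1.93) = -34.95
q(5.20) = -374.63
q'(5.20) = -202.01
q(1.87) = -22.75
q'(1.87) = -33.17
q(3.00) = -81.99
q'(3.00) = -74.43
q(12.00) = -4093.11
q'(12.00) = -991.08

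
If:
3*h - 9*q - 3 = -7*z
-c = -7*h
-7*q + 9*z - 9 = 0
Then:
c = 32*z/3 - 20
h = 32*z/21 - 20/7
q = 9*z/7 - 9/7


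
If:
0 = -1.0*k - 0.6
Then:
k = -0.60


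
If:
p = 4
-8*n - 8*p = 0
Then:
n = -4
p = 4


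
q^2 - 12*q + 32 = (q - 8)*(q - 4)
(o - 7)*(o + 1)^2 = o^3 - 5*o^2 - 13*o - 7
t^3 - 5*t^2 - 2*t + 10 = (t - 5)*(t - sqrt(2))*(t + sqrt(2))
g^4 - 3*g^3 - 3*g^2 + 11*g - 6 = (g - 3)*(g - 1)^2*(g + 2)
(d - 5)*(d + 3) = d^2 - 2*d - 15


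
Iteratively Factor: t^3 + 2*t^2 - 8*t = (t - 2)*(t^2 + 4*t) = (t - 2)*(t + 4)*(t)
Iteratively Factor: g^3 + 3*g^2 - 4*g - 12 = (g + 2)*(g^2 + g - 6) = (g - 2)*(g + 2)*(g + 3)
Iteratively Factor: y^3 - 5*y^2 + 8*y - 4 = (y - 2)*(y^2 - 3*y + 2) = (y - 2)^2*(y - 1)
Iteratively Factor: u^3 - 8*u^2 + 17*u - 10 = (u - 5)*(u^2 - 3*u + 2) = (u - 5)*(u - 1)*(u - 2)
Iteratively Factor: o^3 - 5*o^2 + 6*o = (o)*(o^2 - 5*o + 6) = o*(o - 2)*(o - 3)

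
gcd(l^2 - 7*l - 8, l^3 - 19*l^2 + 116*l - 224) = l - 8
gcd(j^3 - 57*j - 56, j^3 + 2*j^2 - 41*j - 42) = j^2 + 8*j + 7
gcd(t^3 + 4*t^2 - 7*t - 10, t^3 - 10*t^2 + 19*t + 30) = t + 1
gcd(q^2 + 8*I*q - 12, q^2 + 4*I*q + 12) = q + 6*I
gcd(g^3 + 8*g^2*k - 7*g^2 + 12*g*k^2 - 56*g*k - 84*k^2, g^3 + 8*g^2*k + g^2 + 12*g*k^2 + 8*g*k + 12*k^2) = g^2 + 8*g*k + 12*k^2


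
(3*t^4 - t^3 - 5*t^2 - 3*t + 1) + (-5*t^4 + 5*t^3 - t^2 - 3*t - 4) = -2*t^4 + 4*t^3 - 6*t^2 - 6*t - 3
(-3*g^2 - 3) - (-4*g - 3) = -3*g^2 + 4*g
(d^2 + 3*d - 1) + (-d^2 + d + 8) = 4*d + 7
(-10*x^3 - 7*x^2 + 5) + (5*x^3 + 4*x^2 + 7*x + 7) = -5*x^3 - 3*x^2 + 7*x + 12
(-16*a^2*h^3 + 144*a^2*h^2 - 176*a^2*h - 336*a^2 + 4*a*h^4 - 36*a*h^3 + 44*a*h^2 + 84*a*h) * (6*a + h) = -96*a^3*h^3 + 864*a^3*h^2 - 1056*a^3*h - 2016*a^3 + 8*a^2*h^4 - 72*a^2*h^3 + 88*a^2*h^2 + 168*a^2*h + 4*a*h^5 - 36*a*h^4 + 44*a*h^3 + 84*a*h^2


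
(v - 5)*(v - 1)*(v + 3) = v^3 - 3*v^2 - 13*v + 15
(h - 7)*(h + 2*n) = h^2 + 2*h*n - 7*h - 14*n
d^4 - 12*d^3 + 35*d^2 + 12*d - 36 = (d - 6)^2*(d - 1)*(d + 1)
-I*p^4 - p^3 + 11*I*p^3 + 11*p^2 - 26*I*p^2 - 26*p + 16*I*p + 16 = (p - 8)*(p - 2)*(p - I)*(-I*p + I)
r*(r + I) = r^2 + I*r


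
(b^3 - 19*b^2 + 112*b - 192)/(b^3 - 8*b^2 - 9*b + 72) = (b - 8)/(b + 3)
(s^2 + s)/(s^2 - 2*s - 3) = s/(s - 3)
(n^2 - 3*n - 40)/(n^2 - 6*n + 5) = (n^2 - 3*n - 40)/(n^2 - 6*n + 5)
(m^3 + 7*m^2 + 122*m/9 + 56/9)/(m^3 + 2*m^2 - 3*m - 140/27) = 3*(3*m^2 + 14*m + 8)/(9*m^2 - 3*m - 20)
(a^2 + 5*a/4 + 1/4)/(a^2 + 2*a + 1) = (a + 1/4)/(a + 1)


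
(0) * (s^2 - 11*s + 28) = 0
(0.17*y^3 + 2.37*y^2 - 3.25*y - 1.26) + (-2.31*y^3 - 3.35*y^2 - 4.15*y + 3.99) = -2.14*y^3 - 0.98*y^2 - 7.4*y + 2.73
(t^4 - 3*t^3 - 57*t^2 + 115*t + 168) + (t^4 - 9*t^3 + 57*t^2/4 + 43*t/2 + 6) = 2*t^4 - 12*t^3 - 171*t^2/4 + 273*t/2 + 174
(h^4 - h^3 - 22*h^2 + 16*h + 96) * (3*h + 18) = 3*h^5 + 15*h^4 - 84*h^3 - 348*h^2 + 576*h + 1728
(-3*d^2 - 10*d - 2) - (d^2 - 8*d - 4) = -4*d^2 - 2*d + 2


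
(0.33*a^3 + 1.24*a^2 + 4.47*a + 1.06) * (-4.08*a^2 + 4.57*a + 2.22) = -1.3464*a^5 - 3.5511*a^4 - 11.8382*a^3 + 18.8559*a^2 + 14.7676*a + 2.3532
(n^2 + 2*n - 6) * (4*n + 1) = 4*n^3 + 9*n^2 - 22*n - 6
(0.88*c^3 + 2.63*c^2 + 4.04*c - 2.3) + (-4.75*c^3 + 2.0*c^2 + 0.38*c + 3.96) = -3.87*c^3 + 4.63*c^2 + 4.42*c + 1.66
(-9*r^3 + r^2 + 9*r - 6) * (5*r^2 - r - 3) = -45*r^5 + 14*r^4 + 71*r^3 - 42*r^2 - 21*r + 18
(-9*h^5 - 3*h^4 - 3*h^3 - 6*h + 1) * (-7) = 63*h^5 + 21*h^4 + 21*h^3 + 42*h - 7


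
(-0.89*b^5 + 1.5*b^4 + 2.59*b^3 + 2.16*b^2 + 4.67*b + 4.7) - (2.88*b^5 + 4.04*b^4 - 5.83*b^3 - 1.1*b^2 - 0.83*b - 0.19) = -3.77*b^5 - 2.54*b^4 + 8.42*b^3 + 3.26*b^2 + 5.5*b + 4.89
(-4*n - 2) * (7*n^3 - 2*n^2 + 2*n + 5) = -28*n^4 - 6*n^3 - 4*n^2 - 24*n - 10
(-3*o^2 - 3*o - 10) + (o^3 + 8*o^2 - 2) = o^3 + 5*o^2 - 3*o - 12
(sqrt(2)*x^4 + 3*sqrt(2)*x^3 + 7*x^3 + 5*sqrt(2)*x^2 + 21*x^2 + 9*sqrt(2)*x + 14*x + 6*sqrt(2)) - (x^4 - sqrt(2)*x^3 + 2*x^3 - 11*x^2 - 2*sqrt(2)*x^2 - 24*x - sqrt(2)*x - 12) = -x^4 + sqrt(2)*x^4 + 5*x^3 + 4*sqrt(2)*x^3 + 7*sqrt(2)*x^2 + 32*x^2 + 10*sqrt(2)*x + 38*x + 6*sqrt(2) + 12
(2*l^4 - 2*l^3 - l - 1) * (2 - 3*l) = -6*l^5 + 10*l^4 - 4*l^3 + 3*l^2 + l - 2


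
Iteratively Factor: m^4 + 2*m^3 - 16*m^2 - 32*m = (m + 4)*(m^3 - 2*m^2 - 8*m) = m*(m + 4)*(m^2 - 2*m - 8) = m*(m + 2)*(m + 4)*(m - 4)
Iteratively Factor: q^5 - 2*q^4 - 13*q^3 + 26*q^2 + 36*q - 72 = (q - 3)*(q^4 + q^3 - 10*q^2 - 4*q + 24) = (q - 3)*(q - 2)*(q^3 + 3*q^2 - 4*q - 12) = (q - 3)*(q - 2)*(q + 2)*(q^2 + q - 6) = (q - 3)*(q - 2)^2*(q + 2)*(q + 3)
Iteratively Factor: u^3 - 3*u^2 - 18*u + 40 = (u - 2)*(u^2 - u - 20) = (u - 5)*(u - 2)*(u + 4)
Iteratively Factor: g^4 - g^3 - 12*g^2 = (g + 3)*(g^3 - 4*g^2) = g*(g + 3)*(g^2 - 4*g) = g*(g - 4)*(g + 3)*(g)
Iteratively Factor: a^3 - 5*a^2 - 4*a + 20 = (a + 2)*(a^2 - 7*a + 10) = (a - 2)*(a + 2)*(a - 5)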